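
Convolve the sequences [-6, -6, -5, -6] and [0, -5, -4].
y[0] = -6×0 = 0; y[1] = -6×-5 + -6×0 = 30; y[2] = -6×-4 + -6×-5 + -5×0 = 54; y[3] = -6×-4 + -5×-5 + -6×0 = 49; y[4] = -5×-4 + -6×-5 = 50; y[5] = -6×-4 = 24

[0, 30, 54, 49, 50, 24]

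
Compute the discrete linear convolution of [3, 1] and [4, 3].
y[0] = 3×4 = 12; y[1] = 3×3 + 1×4 = 13; y[2] = 1×3 = 3

[12, 13, 3]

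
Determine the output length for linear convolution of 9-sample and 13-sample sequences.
Linear/full convolution length: m + n - 1 = 9 + 13 - 1 = 21

21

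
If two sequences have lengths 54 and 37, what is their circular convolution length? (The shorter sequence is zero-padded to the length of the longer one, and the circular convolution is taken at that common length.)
Circular convolution (zero-padding the shorter input) has length max(m, n) = max(54, 37) = 54

54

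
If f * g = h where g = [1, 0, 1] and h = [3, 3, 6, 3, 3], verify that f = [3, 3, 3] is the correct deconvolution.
Forward-compute [3, 3, 3] * [1, 0, 1]: h[0] = 3×1 = 3; h[1] = 3×0 + 3×1 = 3; h[2] = 3×1 + 3×0 + 3×1 = 6; h[3] = 3×1 + 3×0 = 3; h[4] = 3×1 = 3 → [3, 3, 6, 3, 3]. Matches given h = [3, 3, 6, 3, 3], so verified.

Verified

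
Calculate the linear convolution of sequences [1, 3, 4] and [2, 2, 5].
y[0] = 1×2 = 2; y[1] = 1×2 + 3×2 = 8; y[2] = 1×5 + 3×2 + 4×2 = 19; y[3] = 3×5 + 4×2 = 23; y[4] = 4×5 = 20

[2, 8, 19, 23, 20]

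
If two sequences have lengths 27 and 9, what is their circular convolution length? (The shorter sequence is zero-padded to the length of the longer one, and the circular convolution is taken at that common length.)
Circular convolution (zero-padding the shorter input) has length max(m, n) = max(27, 9) = 27

27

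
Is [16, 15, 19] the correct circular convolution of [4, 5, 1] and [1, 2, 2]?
Recompute circular convolution of [4, 5, 1] and [1, 2, 2]: y[0] = 4×1 + 5×2 + 1×2 = 16; y[1] = 4×2 + 5×1 + 1×2 = 15; y[2] = 4×2 + 5×2 + 1×1 = 19 → [16, 15, 19]. Given [16, 15, 19] matches, so answer: Yes

Yes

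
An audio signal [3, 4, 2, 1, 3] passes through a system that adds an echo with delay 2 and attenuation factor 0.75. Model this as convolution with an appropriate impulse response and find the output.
Direct-path + delayed-attenuated-path model → impulse response h = [1, 0, 0.75] (1 at lag 0, 0.75 at lag 2). Output y[n] = x[n] + 0.75·x[n - 2] (with x[n] = 0 outside 0..4): y[0] = 3 + 0.75×0 = 3; y[1] = 4 + 0.75×0 = 4; y[2] = 2 + 0.75×3 = 4.25; y[3] = 1 + 0.75×4 = 4.0; y[4] = 3 + 0.75×2 = 4.5; y[5] = 0 + 0.75×1 = 0.75; y[6] = 0 + 0.75×3 = 2.25. So y = [3, 4, 4.25, 4.0, 4.5, 0.75, 2.25]

[3, 4, 4.25, 4.0, 4.5, 0.75, 2.25]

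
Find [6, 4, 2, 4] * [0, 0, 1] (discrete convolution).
y[0] = 6×0 = 0; y[1] = 6×0 + 4×0 = 0; y[2] = 6×1 + 4×0 + 2×0 = 6; y[3] = 4×1 + 2×0 + 4×0 = 4; y[4] = 2×1 + 4×0 = 2; y[5] = 4×1 = 4

[0, 0, 6, 4, 2, 4]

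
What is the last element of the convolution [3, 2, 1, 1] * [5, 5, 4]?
Use y[k] = Σ_i a[i]·b[k-i] at k=5. y[5] = 1×4 = 4

4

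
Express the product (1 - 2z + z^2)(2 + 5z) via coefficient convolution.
Ascending coefficients: a = [1, -2, 1], b = [2, 5]. c[0] = 1×2 = 2; c[1] = 1×5 + -2×2 = 1; c[2] = -2×5 + 1×2 = -8; c[3] = 1×5 = 5. Result coefficients: [2, 1, -8, 5] → 2 + z - 8z^2 + 5z^3

2 + z - 8z^2 + 5z^3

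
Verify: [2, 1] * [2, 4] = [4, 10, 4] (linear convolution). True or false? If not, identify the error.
Recompute linear convolution of [2, 1] and [2, 4]: y[0] = 2×2 = 4; y[1] = 2×4 + 1×2 = 10; y[2] = 1×4 = 4 → [4, 10, 4]. Given [4, 10, 4] matches, so answer: Yes

Yes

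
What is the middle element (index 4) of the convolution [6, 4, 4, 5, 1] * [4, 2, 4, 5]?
Use y[k] = Σ_i a[i]·b[k-i] at k=4. y[4] = 4×5 + 4×4 + 5×2 + 1×4 = 50

50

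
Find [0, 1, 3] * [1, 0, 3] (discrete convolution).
y[0] = 0×1 = 0; y[1] = 0×0 + 1×1 = 1; y[2] = 0×3 + 1×0 + 3×1 = 3; y[3] = 1×3 + 3×0 = 3; y[4] = 3×3 = 9

[0, 1, 3, 3, 9]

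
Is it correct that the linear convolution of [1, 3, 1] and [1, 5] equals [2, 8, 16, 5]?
Recompute linear convolution of [1, 3, 1] and [1, 5]: y[0] = 1×1 = 1; y[1] = 1×5 + 3×1 = 8; y[2] = 3×5 + 1×1 = 16; y[3] = 1×5 = 5 → [1, 8, 16, 5]. Compare to given [2, 8, 16, 5]: they differ at index 0: given 2, correct 1, so answer: No

No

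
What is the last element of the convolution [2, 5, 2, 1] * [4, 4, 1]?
Use y[k] = Σ_i a[i]·b[k-i] at k=5. y[5] = 1×1 = 1

1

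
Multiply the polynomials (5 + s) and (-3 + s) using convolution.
Ascending coefficients: a = [5, 1], b = [-3, 1]. c[0] = 5×-3 = -15; c[1] = 5×1 + 1×-3 = 2; c[2] = 1×1 = 1. Result coefficients: [-15, 2, 1] → -15 + 2s + s^2

-15 + 2s + s^2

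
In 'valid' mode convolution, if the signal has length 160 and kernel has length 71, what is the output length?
'Valid' mode counts only positions where the kernel fully overlaps the signal: m - n + 1 = 160 - 71 + 1 = 90

90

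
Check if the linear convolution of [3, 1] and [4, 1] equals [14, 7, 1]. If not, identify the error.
Recompute linear convolution of [3, 1] and [4, 1]: y[0] = 3×4 = 12; y[1] = 3×1 + 1×4 = 7; y[2] = 1×1 = 1 → [12, 7, 1]. Compare to given [14, 7, 1]: they differ at index 0: given 14, correct 12, so answer: No

No. Error at index 0: given 14, correct 12.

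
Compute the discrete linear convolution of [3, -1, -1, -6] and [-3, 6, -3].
y[0] = 3×-3 = -9; y[1] = 3×6 + -1×-3 = 21; y[2] = 3×-3 + -1×6 + -1×-3 = -12; y[3] = -1×-3 + -1×6 + -6×-3 = 15; y[4] = -1×-3 + -6×6 = -33; y[5] = -6×-3 = 18

[-9, 21, -12, 15, -33, 18]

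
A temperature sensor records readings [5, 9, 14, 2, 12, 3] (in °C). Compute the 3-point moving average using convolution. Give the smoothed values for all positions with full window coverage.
3-point moving average kernel = [1, 1, 1]. Apply in 'valid' mode (full window coverage): avg[0] = (5 + 9 + 14) / 3 = 9.33; avg[1] = (9 + 14 + 2) / 3 = 8.33; avg[2] = (14 + 2 + 12) / 3 = 9.33; avg[3] = (2 + 12 + 3) / 3 = 5.67. Smoothed values: [9.33, 8.33, 9.33, 5.67]

[9.33, 8.33, 9.33, 5.67]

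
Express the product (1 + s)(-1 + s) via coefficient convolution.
Ascending coefficients: a = [1, 1], b = [-1, 1]. c[0] = 1×-1 = -1; c[1] = 1×1 + 1×-1 = 0; c[2] = 1×1 = 1. Result coefficients: [-1, 0, 1] → -1 + s^2

-1 + s^2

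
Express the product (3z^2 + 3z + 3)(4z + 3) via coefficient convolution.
Ascending coefficients: a = [3, 3, 3], b = [3, 4]. c[0] = 3×3 = 9; c[1] = 3×4 + 3×3 = 21; c[2] = 3×4 + 3×3 = 21; c[3] = 3×4 = 12. Result coefficients: [9, 21, 21, 12] → 12z^3 + 21z^2 + 21z + 9

12z^3 + 21z^2 + 21z + 9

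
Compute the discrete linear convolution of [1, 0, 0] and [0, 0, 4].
y[0] = 1×0 = 0; y[1] = 1×0 + 0×0 = 0; y[2] = 1×4 + 0×0 + 0×0 = 4; y[3] = 0×4 + 0×0 = 0; y[4] = 0×4 = 0

[0, 0, 4, 0, 0]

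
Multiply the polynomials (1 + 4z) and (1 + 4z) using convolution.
Ascending coefficients: a = [1, 4], b = [1, 4]. c[0] = 1×1 = 1; c[1] = 1×4 + 4×1 = 8; c[2] = 4×4 = 16. Result coefficients: [1, 8, 16] → 1 + 8z + 16z^2

1 + 8z + 16z^2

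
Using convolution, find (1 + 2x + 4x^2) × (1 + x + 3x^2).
Ascending coefficients: a = [1, 2, 4], b = [1, 1, 3]. c[0] = 1×1 = 1; c[1] = 1×1 + 2×1 = 3; c[2] = 1×3 + 2×1 + 4×1 = 9; c[3] = 2×3 + 4×1 = 10; c[4] = 4×3 = 12. Result coefficients: [1, 3, 9, 10, 12] → 1 + 3x + 9x^2 + 10x^3 + 12x^4

1 + 3x + 9x^2 + 10x^3 + 12x^4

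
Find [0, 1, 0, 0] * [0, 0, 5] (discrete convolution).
y[0] = 0×0 = 0; y[1] = 0×0 + 1×0 = 0; y[2] = 0×5 + 1×0 + 0×0 = 0; y[3] = 1×5 + 0×0 + 0×0 = 5; y[4] = 0×5 + 0×0 = 0; y[5] = 0×5 = 0

[0, 0, 0, 5, 0, 0]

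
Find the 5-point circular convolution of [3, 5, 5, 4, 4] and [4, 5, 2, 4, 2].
Use y[k] = Σ_j s[j]·t[(k-j) mod 5]. y[0] = 3×4 + 5×2 + 5×4 + 4×2 + 4×5 = 70; y[1] = 3×5 + 5×4 + 5×2 + 4×4 + 4×2 = 69; y[2] = 3×2 + 5×5 + 5×4 + 4×2 + 4×4 = 75; y[3] = 3×4 + 5×2 + 5×5 + 4×4 + 4×2 = 71; y[4] = 3×2 + 5×4 + 5×2 + 4×5 + 4×4 = 72. Result: [70, 69, 75, 71, 72]

[70, 69, 75, 71, 72]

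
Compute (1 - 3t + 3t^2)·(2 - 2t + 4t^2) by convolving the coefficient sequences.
Ascending coefficients: a = [1, -3, 3], b = [2, -2, 4]. c[0] = 1×2 = 2; c[1] = 1×-2 + -3×2 = -8; c[2] = 1×4 + -3×-2 + 3×2 = 16; c[3] = -3×4 + 3×-2 = -18; c[4] = 3×4 = 12. Result coefficients: [2, -8, 16, -18, 12] → 2 - 8t + 16t^2 - 18t^3 + 12t^4

2 - 8t + 16t^2 - 18t^3 + 12t^4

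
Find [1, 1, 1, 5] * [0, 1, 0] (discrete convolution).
y[0] = 1×0 = 0; y[1] = 1×1 + 1×0 = 1; y[2] = 1×0 + 1×1 + 1×0 = 1; y[3] = 1×0 + 1×1 + 5×0 = 1; y[4] = 1×0 + 5×1 = 5; y[5] = 5×0 = 0

[0, 1, 1, 1, 5, 0]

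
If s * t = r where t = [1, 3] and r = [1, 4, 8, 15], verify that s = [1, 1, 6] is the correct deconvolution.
Forward-compute [1, 1, 6] * [1, 3]: r[0] = 1×1 = 1; r[1] = 1×3 + 1×1 = 4; r[2] = 1×3 + 6×1 = 9; r[3] = 6×3 = 18 → [1, 4, 9, 18]. Does not match given r = [1, 4, 8, 15].

Not verified. [1, 1, 6] * [1, 3] = [1, 4, 9, 18], which differs from [1, 4, 8, 15] at index 2.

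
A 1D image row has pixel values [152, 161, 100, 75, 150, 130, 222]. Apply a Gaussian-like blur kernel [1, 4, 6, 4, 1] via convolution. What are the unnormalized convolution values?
Convolve image row [152, 161, 100, 75, 150, 130, 222] with kernel [1, 4, 6, 4, 1]: y[0] = 152×1 = 152; y[1] = 152×4 + 161×1 = 769; y[2] = 152×6 + 161×4 + 100×1 = 1656; y[3] = 152×4 + 161×6 + 100×4 + 75×1 = 2049; y[4] = 152×1 + 161×4 + 100×6 + 75×4 + 150×1 = 1846; y[5] = 161×1 + 100×4 + 75×6 + 150×4 + 130×1 = 1741; y[6] = 100×1 + 75×4 + 150×6 + 130×4 + 222×1 = 2042; y[7] = 75×1 + 150×4 + 130×6 + 222×4 = 2343; y[8] = 150×1 + 130×4 + 222×6 = 2002; y[9] = 130×1 + 222×4 = 1018; y[10] = 222×1 = 222 → [152, 769, 1656, 2049, 1846, 1741, 2042, 2343, 2002, 1018, 222]. Normalization factor = sum(kernel) = 16.

[152, 769, 1656, 2049, 1846, 1741, 2042, 2343, 2002, 1018, 222]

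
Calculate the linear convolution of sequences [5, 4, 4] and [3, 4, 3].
y[0] = 5×3 = 15; y[1] = 5×4 + 4×3 = 32; y[2] = 5×3 + 4×4 + 4×3 = 43; y[3] = 4×3 + 4×4 = 28; y[4] = 4×3 = 12

[15, 32, 43, 28, 12]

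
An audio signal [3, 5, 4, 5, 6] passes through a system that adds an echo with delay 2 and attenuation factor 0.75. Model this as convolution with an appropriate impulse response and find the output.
Direct-path + delayed-attenuated-path model → impulse response h = [1, 0, 0.75] (1 at lag 0, 0.75 at lag 2). Output y[n] = x[n] + 0.75·x[n - 2] (with x[n] = 0 outside 0..4): y[0] = 3 + 0.75×0 = 3; y[1] = 5 + 0.75×0 = 5; y[2] = 4 + 0.75×3 = 6.25; y[3] = 5 + 0.75×5 = 8.75; y[4] = 6 + 0.75×4 = 9.0; y[5] = 0 + 0.75×5 = 3.75; y[6] = 0 + 0.75×6 = 4.5. So y = [3, 5, 6.25, 8.75, 9.0, 3.75, 4.5]

[3, 5, 6.25, 8.75, 9.0, 3.75, 4.5]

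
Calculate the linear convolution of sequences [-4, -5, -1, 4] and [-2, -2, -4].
y[0] = -4×-2 = 8; y[1] = -4×-2 + -5×-2 = 18; y[2] = -4×-4 + -5×-2 + -1×-2 = 28; y[3] = -5×-4 + -1×-2 + 4×-2 = 14; y[4] = -1×-4 + 4×-2 = -4; y[5] = 4×-4 = -16

[8, 18, 28, 14, -4, -16]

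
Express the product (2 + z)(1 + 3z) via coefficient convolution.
Ascending coefficients: a = [2, 1], b = [1, 3]. c[0] = 2×1 = 2; c[1] = 2×3 + 1×1 = 7; c[2] = 1×3 = 3. Result coefficients: [2, 7, 3] → 2 + 7z + 3z^2

2 + 7z + 3z^2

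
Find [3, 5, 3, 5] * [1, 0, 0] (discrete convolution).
y[0] = 3×1 = 3; y[1] = 3×0 + 5×1 = 5; y[2] = 3×0 + 5×0 + 3×1 = 3; y[3] = 5×0 + 3×0 + 5×1 = 5; y[4] = 3×0 + 5×0 = 0; y[5] = 5×0 = 0

[3, 5, 3, 5, 0, 0]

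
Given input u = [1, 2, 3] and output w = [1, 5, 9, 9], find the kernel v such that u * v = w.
Output length 4 = len(u) + len(v) - 1 ⇒ len(v) = 2. Solve v forward using v[k] = (w[k] - Σ_{i≥1} u[i]·v[k-i]) / u[0]: v[0] = w[0] / u[0] = 1 / 1 = 1; v[1] = (w[1] - 2×1) / u[0] = (5 - 2×1) / 1 = 3. So v = [1, 3]. Forward-check [1, 2, 3] * [1, 3]: w[0] = 1×1 = 1; w[1] = 1×3 + 2×1 = 5; w[2] = 2×3 + 3×1 = 9; w[3] = 3×3 = 9 → [1, 5, 9, 9] ✓

[1, 3]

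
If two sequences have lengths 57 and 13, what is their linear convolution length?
Linear/full convolution length: m + n - 1 = 57 + 13 - 1 = 69

69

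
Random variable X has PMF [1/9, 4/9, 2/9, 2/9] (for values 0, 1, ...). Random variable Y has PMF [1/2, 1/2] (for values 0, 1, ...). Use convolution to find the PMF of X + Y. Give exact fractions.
P(X+Y=k) = Σ_i P(X=i)·P(Y=k-i) — a convolution of [1/9, 4/9, 2/9, 2/9] and [1/2, 1/2]. P(X+Y=0) = (1/9)×(1/2) = 1/18; P(X+Y=1) = (1/9)×(1/2) + (4/9)×(1/2) = 1/18 + 2/9 = 5/18; P(X+Y=2) = (4/9)×(1/2) + (2/9)×(1/2) = 2/9 + 1/9 = 1/3; P(X+Y=3) = (2/9)×(1/2) + (2/9)×(1/2) = 1/9 + 1/9 = 2/9; P(X+Y=4) = (2/9)×(1/2) = 1/9. PMF: [1/18, 5/18, 1/3, 2/9, 1/9] (sums to 1 ✓)

[1/18, 5/18, 1/3, 2/9, 1/9]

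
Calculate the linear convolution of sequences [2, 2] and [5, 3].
y[0] = 2×5 = 10; y[1] = 2×3 + 2×5 = 16; y[2] = 2×3 = 6

[10, 16, 6]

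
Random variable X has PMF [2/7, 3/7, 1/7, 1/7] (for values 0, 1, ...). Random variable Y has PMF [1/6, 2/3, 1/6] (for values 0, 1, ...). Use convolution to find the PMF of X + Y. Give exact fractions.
P(X+Y=k) = Σ_i P(X=i)·P(Y=k-i) — a convolution of [2/7, 3/7, 1/7, 1/7] and [1/6, 2/3, 1/6]. P(X+Y=0) = (2/7)×(1/6) = 1/21; P(X+Y=1) = (2/7)×(2/3) + (3/7)×(1/6) = 4/21 + 1/14 = 11/42; P(X+Y=2) = (2/7)×(1/6) + (3/7)×(2/3) + (1/7)×(1/6) = 1/21 + 2/7 + 1/42 = 5/14; P(X+Y=3) = (3/7)×(1/6) + (1/7)×(2/3) + (1/7)×(1/6) = 1/14 + 2/21 + 1/42 = 4/21; P(X+Y=4) = (1/7)×(1/6) + (1/7)×(2/3) = 1/42 + 2/21 = 5/42; P(X+Y=5) = (1/7)×(1/6) = 1/42. PMF: [1/21, 11/42, 5/14, 4/21, 5/42, 1/42] (sums to 1 ✓)

[1/21, 11/42, 5/14, 4/21, 5/42, 1/42]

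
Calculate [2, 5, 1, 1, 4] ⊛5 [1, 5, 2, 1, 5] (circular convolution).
Use y[k] = Σ_j f[j]·g[(k-j) mod 5]. y[0] = 2×1 + 5×5 + 1×1 + 1×2 + 4×5 = 50; y[1] = 2×5 + 5×1 + 1×5 + 1×1 + 4×2 = 29; y[2] = 2×2 + 5×5 + 1×1 + 1×5 + 4×1 = 39; y[3] = 2×1 + 5×2 + 1×5 + 1×1 + 4×5 = 38; y[4] = 2×5 + 5×1 + 1×2 + 1×5 + 4×1 = 26. Result: [50, 29, 39, 38, 26]

[50, 29, 39, 38, 26]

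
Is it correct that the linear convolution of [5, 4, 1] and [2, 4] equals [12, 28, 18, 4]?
Recompute linear convolution of [5, 4, 1] and [2, 4]: y[0] = 5×2 = 10; y[1] = 5×4 + 4×2 = 28; y[2] = 4×4 + 1×2 = 18; y[3] = 1×4 = 4 → [10, 28, 18, 4]. Compare to given [12, 28, 18, 4]: they differ at index 0: given 12, correct 10, so answer: No

No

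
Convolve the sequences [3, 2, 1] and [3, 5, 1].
y[0] = 3×3 = 9; y[1] = 3×5 + 2×3 = 21; y[2] = 3×1 + 2×5 + 1×3 = 16; y[3] = 2×1 + 1×5 = 7; y[4] = 1×1 = 1

[9, 21, 16, 7, 1]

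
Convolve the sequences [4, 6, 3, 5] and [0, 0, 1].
y[0] = 4×0 = 0; y[1] = 4×0 + 6×0 = 0; y[2] = 4×1 + 6×0 + 3×0 = 4; y[3] = 6×1 + 3×0 + 5×0 = 6; y[4] = 3×1 + 5×0 = 3; y[5] = 5×1 = 5

[0, 0, 4, 6, 3, 5]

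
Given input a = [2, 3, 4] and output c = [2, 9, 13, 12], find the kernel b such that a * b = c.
Output length 4 = len(a) + len(b) - 1 ⇒ len(b) = 2. Solve b forward using b[k] = (c[k] - Σ_{i≥1} a[i]·b[k-i]) / a[0]: b[0] = c[0] / a[0] = 2 / 2 = 1; b[1] = (c[1] - 3×1) / a[0] = (9 - 3×1) / 2 = 3. So b = [1, 3]. Forward-check [2, 3, 4] * [1, 3]: c[0] = 2×1 = 2; c[1] = 2×3 + 3×1 = 9; c[2] = 3×3 + 4×1 = 13; c[3] = 4×3 = 12 → [2, 9, 13, 12] ✓

[1, 3]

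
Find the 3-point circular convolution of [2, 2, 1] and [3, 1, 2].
Use y[k] = Σ_j s[j]·t[(k-j) mod 3]. y[0] = 2×3 + 2×2 + 1×1 = 11; y[1] = 2×1 + 2×3 + 1×2 = 10; y[2] = 2×2 + 2×1 + 1×3 = 9. Result: [11, 10, 9]

[11, 10, 9]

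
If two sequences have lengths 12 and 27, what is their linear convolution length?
Linear/full convolution length: m + n - 1 = 12 + 27 - 1 = 38

38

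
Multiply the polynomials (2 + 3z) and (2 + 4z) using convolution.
Ascending coefficients: a = [2, 3], b = [2, 4]. c[0] = 2×2 = 4; c[1] = 2×4 + 3×2 = 14; c[2] = 3×4 = 12. Result coefficients: [4, 14, 12] → 4 + 14z + 12z^2

4 + 14z + 12z^2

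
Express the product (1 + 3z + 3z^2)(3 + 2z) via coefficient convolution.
Ascending coefficients: a = [1, 3, 3], b = [3, 2]. c[0] = 1×3 = 3; c[1] = 1×2 + 3×3 = 11; c[2] = 3×2 + 3×3 = 15; c[3] = 3×2 = 6. Result coefficients: [3, 11, 15, 6] → 3 + 11z + 15z^2 + 6z^3

3 + 11z + 15z^2 + 6z^3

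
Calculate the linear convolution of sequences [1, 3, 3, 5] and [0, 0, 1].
y[0] = 1×0 = 0; y[1] = 1×0 + 3×0 = 0; y[2] = 1×1 + 3×0 + 3×0 = 1; y[3] = 3×1 + 3×0 + 5×0 = 3; y[4] = 3×1 + 5×0 = 3; y[5] = 5×1 = 5

[0, 0, 1, 3, 3, 5]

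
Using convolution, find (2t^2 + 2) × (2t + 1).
Ascending coefficients: a = [2, 0, 2], b = [1, 2]. c[0] = 2×1 = 2; c[1] = 2×2 + 0×1 = 4; c[2] = 0×2 + 2×1 = 2; c[3] = 2×2 = 4. Result coefficients: [2, 4, 2, 4] → 4t^3 + 2t^2 + 4t + 2

4t^3 + 2t^2 + 4t + 2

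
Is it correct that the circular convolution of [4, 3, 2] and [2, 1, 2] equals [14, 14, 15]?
Recompute circular convolution of [4, 3, 2] and [2, 1, 2]: y[0] = 4×2 + 3×2 + 2×1 = 16; y[1] = 4×1 + 3×2 + 2×2 = 14; y[2] = 4×2 + 3×1 + 2×2 = 15 → [16, 14, 15]. Compare to given [14, 14, 15]: they differ at index 0: given 14, correct 16, so answer: No

No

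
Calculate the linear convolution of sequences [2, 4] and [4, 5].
y[0] = 2×4 = 8; y[1] = 2×5 + 4×4 = 26; y[2] = 4×5 = 20

[8, 26, 20]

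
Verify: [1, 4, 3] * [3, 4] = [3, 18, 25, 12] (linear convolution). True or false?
Recompute linear convolution of [1, 4, 3] and [3, 4]: y[0] = 1×3 = 3; y[1] = 1×4 + 4×3 = 16; y[2] = 4×4 + 3×3 = 25; y[3] = 3×4 = 12 → [3, 16, 25, 12]. Compare to given [3, 18, 25, 12]: they differ at index 1: given 18, correct 16, so answer: No

No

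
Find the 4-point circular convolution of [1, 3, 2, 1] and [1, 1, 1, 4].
Use y[k] = Σ_j f[j]·g[(k-j) mod 4]. y[0] = 1×1 + 3×4 + 2×1 + 1×1 = 16; y[1] = 1×1 + 3×1 + 2×4 + 1×1 = 13; y[2] = 1×1 + 3×1 + 2×1 + 1×4 = 10; y[3] = 1×4 + 3×1 + 2×1 + 1×1 = 10. Result: [16, 13, 10, 10]

[16, 13, 10, 10]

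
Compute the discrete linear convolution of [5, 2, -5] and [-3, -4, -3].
y[0] = 5×-3 = -15; y[1] = 5×-4 + 2×-3 = -26; y[2] = 5×-3 + 2×-4 + -5×-3 = -8; y[3] = 2×-3 + -5×-4 = 14; y[4] = -5×-3 = 15

[-15, -26, -8, 14, 15]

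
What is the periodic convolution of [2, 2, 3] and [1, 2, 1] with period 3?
Use y[k] = Σ_j a[j]·b[(k-j) mod 3]. y[0] = 2×1 + 2×1 + 3×2 = 10; y[1] = 2×2 + 2×1 + 3×1 = 9; y[2] = 2×1 + 2×2 + 3×1 = 9. Result: [10, 9, 9]

[10, 9, 9]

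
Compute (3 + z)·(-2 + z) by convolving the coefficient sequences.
Ascending coefficients: a = [3, 1], b = [-2, 1]. c[0] = 3×-2 = -6; c[1] = 3×1 + 1×-2 = 1; c[2] = 1×1 = 1. Result coefficients: [-6, 1, 1] → -6 + z + z^2

-6 + z + z^2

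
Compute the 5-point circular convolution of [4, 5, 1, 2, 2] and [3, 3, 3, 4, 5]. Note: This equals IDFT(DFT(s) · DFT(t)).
Either evaluate y[k] = Σ_j s[j]·t[(k-j) mod 5] directly, or use IDFT(DFT(s) · DFT(t)). y[0] = 4×3 + 5×5 + 1×4 + 2×3 + 2×3 = 53; y[1] = 4×3 + 5×3 + 1×5 + 2×4 + 2×3 = 46; y[2] = 4×3 + 5×3 + 1×3 + 2×5 + 2×4 = 48; y[3] = 4×4 + 5×3 + 1×3 + 2×3 + 2×5 = 50; y[4] = 4×5 + 5×4 + 1×3 + 2×3 + 2×3 = 55. Result: [53, 46, 48, 50, 55]

[53, 46, 48, 50, 55]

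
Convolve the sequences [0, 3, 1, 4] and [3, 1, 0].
y[0] = 0×3 = 0; y[1] = 0×1 + 3×3 = 9; y[2] = 0×0 + 3×1 + 1×3 = 6; y[3] = 3×0 + 1×1 + 4×3 = 13; y[4] = 1×0 + 4×1 = 4; y[5] = 4×0 = 0

[0, 9, 6, 13, 4, 0]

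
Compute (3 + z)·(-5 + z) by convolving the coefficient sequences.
Ascending coefficients: a = [3, 1], b = [-5, 1]. c[0] = 3×-5 = -15; c[1] = 3×1 + 1×-5 = -2; c[2] = 1×1 = 1. Result coefficients: [-15, -2, 1] → -15 - 2z + z^2

-15 - 2z + z^2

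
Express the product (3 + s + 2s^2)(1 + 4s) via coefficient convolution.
Ascending coefficients: a = [3, 1, 2], b = [1, 4]. c[0] = 3×1 = 3; c[1] = 3×4 + 1×1 = 13; c[2] = 1×4 + 2×1 = 6; c[3] = 2×4 = 8. Result coefficients: [3, 13, 6, 8] → 3 + 13s + 6s^2 + 8s^3

3 + 13s + 6s^2 + 8s^3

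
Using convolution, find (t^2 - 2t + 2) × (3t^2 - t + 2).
Ascending coefficients: a = [2, -2, 1], b = [2, -1, 3]. c[0] = 2×2 = 4; c[1] = 2×-1 + -2×2 = -6; c[2] = 2×3 + -2×-1 + 1×2 = 10; c[3] = -2×3 + 1×-1 = -7; c[4] = 1×3 = 3. Result coefficients: [4, -6, 10, -7, 3] → 3t^4 - 7t^3 + 10t^2 - 6t + 4

3t^4 - 7t^3 + 10t^2 - 6t + 4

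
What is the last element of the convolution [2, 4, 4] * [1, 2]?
Use y[k] = Σ_i a[i]·b[k-i] at k=3. y[3] = 4×2 = 8

8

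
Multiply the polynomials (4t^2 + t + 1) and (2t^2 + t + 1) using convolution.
Ascending coefficients: a = [1, 1, 4], b = [1, 1, 2]. c[0] = 1×1 = 1; c[1] = 1×1 + 1×1 = 2; c[2] = 1×2 + 1×1 + 4×1 = 7; c[3] = 1×2 + 4×1 = 6; c[4] = 4×2 = 8. Result coefficients: [1, 2, 7, 6, 8] → 8t^4 + 6t^3 + 7t^2 + 2t + 1

8t^4 + 6t^3 + 7t^2 + 2t + 1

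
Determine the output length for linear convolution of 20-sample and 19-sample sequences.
Linear/full convolution length: m + n - 1 = 20 + 19 - 1 = 38

38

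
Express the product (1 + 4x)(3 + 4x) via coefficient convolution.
Ascending coefficients: a = [1, 4], b = [3, 4]. c[0] = 1×3 = 3; c[1] = 1×4 + 4×3 = 16; c[2] = 4×4 = 16. Result coefficients: [3, 16, 16] → 3 + 16x + 16x^2

3 + 16x + 16x^2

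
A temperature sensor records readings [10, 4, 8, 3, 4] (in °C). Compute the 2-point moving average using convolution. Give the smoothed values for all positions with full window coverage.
2-point moving average kernel = [1, 1]. Apply in 'valid' mode (full window coverage): avg[0] = (10 + 4) / 2 = 7.0; avg[1] = (4 + 8) / 2 = 6.0; avg[2] = (8 + 3) / 2 = 5.5; avg[3] = (3 + 4) / 2 = 3.5. Smoothed values: [7.0, 6.0, 5.5, 3.5]

[7.0, 6.0, 5.5, 3.5]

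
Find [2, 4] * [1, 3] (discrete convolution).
y[0] = 2×1 = 2; y[1] = 2×3 + 4×1 = 10; y[2] = 4×3 = 12

[2, 10, 12]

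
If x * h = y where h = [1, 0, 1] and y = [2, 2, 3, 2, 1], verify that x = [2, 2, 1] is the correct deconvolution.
Forward-compute [2, 2, 1] * [1, 0, 1]: y[0] = 2×1 = 2; y[1] = 2×0 + 2×1 = 2; y[2] = 2×1 + 2×0 + 1×1 = 3; y[3] = 2×1 + 1×0 = 2; y[4] = 1×1 = 1 → [2, 2, 3, 2, 1]. Matches given y = [2, 2, 3, 2, 1], so verified.

Verified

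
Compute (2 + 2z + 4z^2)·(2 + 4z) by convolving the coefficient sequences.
Ascending coefficients: a = [2, 2, 4], b = [2, 4]. c[0] = 2×2 = 4; c[1] = 2×4 + 2×2 = 12; c[2] = 2×4 + 4×2 = 16; c[3] = 4×4 = 16. Result coefficients: [4, 12, 16, 16] → 4 + 12z + 16z^2 + 16z^3

4 + 12z + 16z^2 + 16z^3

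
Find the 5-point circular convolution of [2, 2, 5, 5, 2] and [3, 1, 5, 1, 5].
Use y[k] = Σ_j x[j]·h[(k-j) mod 5]. y[0] = 2×3 + 2×5 + 5×1 + 5×5 + 2×1 = 48; y[1] = 2×1 + 2×3 + 5×5 + 5×1 + 2×5 = 48; y[2] = 2×5 + 2×1 + 5×3 + 5×5 + 2×1 = 54; y[3] = 2×1 + 2×5 + 5×1 + 5×3 + 2×5 = 42; y[4] = 2×5 + 2×1 + 5×5 + 5×1 + 2×3 = 48. Result: [48, 48, 54, 42, 48]

[48, 48, 54, 42, 48]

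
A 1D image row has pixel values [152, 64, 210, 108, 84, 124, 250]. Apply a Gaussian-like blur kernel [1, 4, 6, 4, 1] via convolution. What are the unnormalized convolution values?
Convolve image row [152, 64, 210, 108, 84, 124, 250] with kernel [1, 4, 6, 4, 1]: y[0] = 152×1 = 152; y[1] = 152×4 + 64×1 = 672; y[2] = 152×6 + 64×4 + 210×1 = 1378; y[3] = 152×4 + 64×6 + 210×4 + 108×1 = 1940; y[4] = 152×1 + 64×4 + 210×6 + 108×4 + 84×1 = 2184; y[5] = 64×1 + 210×4 + 108×6 + 84×4 + 124×1 = 2012; y[6] = 210×1 + 108×4 + 84×6 + 124×4 + 250×1 = 1892; y[7] = 108×1 + 84×4 + 124×6 + 250×4 = 2188; y[8] = 84×1 + 124×4 + 250×6 = 2080; y[9] = 124×1 + 250×4 = 1124; y[10] = 250×1 = 250 → [152, 672, 1378, 1940, 2184, 2012, 1892, 2188, 2080, 1124, 250]. Normalization factor = sum(kernel) = 16.

[152, 672, 1378, 1940, 2184, 2012, 1892, 2188, 2080, 1124, 250]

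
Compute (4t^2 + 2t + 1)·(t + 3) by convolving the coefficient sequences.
Ascending coefficients: a = [1, 2, 4], b = [3, 1]. c[0] = 1×3 = 3; c[1] = 1×1 + 2×3 = 7; c[2] = 2×1 + 4×3 = 14; c[3] = 4×1 = 4. Result coefficients: [3, 7, 14, 4] → 4t^3 + 14t^2 + 7t + 3

4t^3 + 14t^2 + 7t + 3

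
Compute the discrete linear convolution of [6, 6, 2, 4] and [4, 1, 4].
y[0] = 6×4 = 24; y[1] = 6×1 + 6×4 = 30; y[2] = 6×4 + 6×1 + 2×4 = 38; y[3] = 6×4 + 2×1 + 4×4 = 42; y[4] = 2×4 + 4×1 = 12; y[5] = 4×4 = 16

[24, 30, 38, 42, 12, 16]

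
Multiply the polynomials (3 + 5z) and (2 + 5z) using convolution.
Ascending coefficients: a = [3, 5], b = [2, 5]. c[0] = 3×2 = 6; c[1] = 3×5 + 5×2 = 25; c[2] = 5×5 = 25. Result coefficients: [6, 25, 25] → 6 + 25z + 25z^2

6 + 25z + 25z^2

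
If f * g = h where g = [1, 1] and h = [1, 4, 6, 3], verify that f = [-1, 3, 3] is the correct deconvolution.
Forward-compute [-1, 3, 3] * [1, 1]: h[0] = -1×1 = -1; h[1] = -1×1 + 3×1 = 2; h[2] = 3×1 + 3×1 = 6; h[3] = 3×1 = 3 → [-1, 2, 6, 3]. Does not match given h = [1, 4, 6, 3].

Not verified. [-1, 3, 3] * [1, 1] = [-1, 2, 6, 3], which differs from [1, 4, 6, 3] at index 0.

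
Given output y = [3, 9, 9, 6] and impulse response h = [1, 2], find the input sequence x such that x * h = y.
Deconvolve y=[3, 9, 9, 6] by h=[1, 2]. Since h[0]=1, solve forward: x[0] = y[0] / 1 = 3; x[1] = (y[1] - 3×2) / 1 = 3; x[2] = (y[2] - 3×2) / 1 = 3. So x = [3, 3, 3]. Check by forward convolution: y[0] = 3×1 = 3; y[1] = 3×2 + 3×1 = 9; y[2] = 3×2 + 3×1 = 9; y[3] = 3×2 = 6

[3, 3, 3]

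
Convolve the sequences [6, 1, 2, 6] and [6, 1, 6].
y[0] = 6×6 = 36; y[1] = 6×1 + 1×6 = 12; y[2] = 6×6 + 1×1 + 2×6 = 49; y[3] = 1×6 + 2×1 + 6×6 = 44; y[4] = 2×6 + 6×1 = 18; y[5] = 6×6 = 36

[36, 12, 49, 44, 18, 36]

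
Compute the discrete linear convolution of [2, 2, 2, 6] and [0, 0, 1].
y[0] = 2×0 = 0; y[1] = 2×0 + 2×0 = 0; y[2] = 2×1 + 2×0 + 2×0 = 2; y[3] = 2×1 + 2×0 + 6×0 = 2; y[4] = 2×1 + 6×0 = 2; y[5] = 6×1 = 6

[0, 0, 2, 2, 2, 6]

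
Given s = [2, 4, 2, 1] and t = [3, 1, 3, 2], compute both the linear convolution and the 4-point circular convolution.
Linear: y_lin[0] = 2×3 = 6; y_lin[1] = 2×1 + 4×3 = 14; y_lin[2] = 2×3 + 4×1 + 2×3 = 16; y_lin[3] = 2×2 + 4×3 + 2×1 + 1×3 = 21; y_lin[4] = 4×2 + 2×3 + 1×1 = 15; y_lin[5] = 2×2 + 1×3 = 7; y_lin[6] = 1×2 = 2 → [6, 14, 16, 21, 15, 7, 2]. Circular (length 4): y[0] = 2×3 + 4×2 + 2×3 + 1×1 = 21; y[1] = 2×1 + 4×3 + 2×2 + 1×3 = 21; y[2] = 2×3 + 4×1 + 2×3 + 1×2 = 18; y[3] = 2×2 + 4×3 + 2×1 + 1×3 = 21 → [21, 21, 18, 21]

Linear: [6, 14, 16, 21, 15, 7, 2], Circular: [21, 21, 18, 21]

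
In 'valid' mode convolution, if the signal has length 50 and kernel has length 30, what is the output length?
'Valid' mode counts only positions where the kernel fully overlaps the signal: m - n + 1 = 50 - 30 + 1 = 21

21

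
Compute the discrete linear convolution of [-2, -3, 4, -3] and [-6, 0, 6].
y[0] = -2×-6 = 12; y[1] = -2×0 + -3×-6 = 18; y[2] = -2×6 + -3×0 + 4×-6 = -36; y[3] = -3×6 + 4×0 + -3×-6 = 0; y[4] = 4×6 + -3×0 = 24; y[5] = -3×6 = -18

[12, 18, -36, 0, 24, -18]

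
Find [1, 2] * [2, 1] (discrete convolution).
y[0] = 1×2 = 2; y[1] = 1×1 + 2×2 = 5; y[2] = 2×1 = 2

[2, 5, 2]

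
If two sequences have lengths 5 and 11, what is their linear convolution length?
Linear/full convolution length: m + n - 1 = 5 + 11 - 1 = 15

15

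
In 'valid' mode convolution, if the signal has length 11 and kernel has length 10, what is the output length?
'Valid' mode counts only positions where the kernel fully overlaps the signal: m - n + 1 = 11 - 10 + 1 = 2

2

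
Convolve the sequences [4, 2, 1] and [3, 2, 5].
y[0] = 4×3 = 12; y[1] = 4×2 + 2×3 = 14; y[2] = 4×5 + 2×2 + 1×3 = 27; y[3] = 2×5 + 1×2 = 12; y[4] = 1×5 = 5

[12, 14, 27, 12, 5]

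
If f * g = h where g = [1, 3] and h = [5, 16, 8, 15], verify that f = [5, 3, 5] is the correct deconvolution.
Forward-compute [5, 3, 5] * [1, 3]: h[0] = 5×1 = 5; h[1] = 5×3 + 3×1 = 18; h[2] = 3×3 + 5×1 = 14; h[3] = 5×3 = 15 → [5, 18, 14, 15]. Does not match given h = [5, 16, 8, 15].

Not verified. [5, 3, 5] * [1, 3] = [5, 18, 14, 15], which differs from [5, 16, 8, 15] at index 1.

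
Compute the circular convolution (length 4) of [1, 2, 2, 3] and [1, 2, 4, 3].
Use y[k] = Σ_j a[j]·b[(k-j) mod 4]. y[0] = 1×1 + 2×3 + 2×4 + 3×2 = 21; y[1] = 1×2 + 2×1 + 2×3 + 3×4 = 22; y[2] = 1×4 + 2×2 + 2×1 + 3×3 = 19; y[3] = 1×3 + 2×4 + 2×2 + 3×1 = 18. Result: [21, 22, 19, 18]

[21, 22, 19, 18]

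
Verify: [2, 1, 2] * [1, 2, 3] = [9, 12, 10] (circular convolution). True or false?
Recompute circular convolution of [2, 1, 2] and [1, 2, 3]: y[0] = 2×1 + 1×3 + 2×2 = 9; y[1] = 2×2 + 1×1 + 2×3 = 11; y[2] = 2×3 + 1×2 + 2×1 = 10 → [9, 11, 10]. Compare to given [9, 12, 10]: they differ at index 1: given 12, correct 11, so answer: No

No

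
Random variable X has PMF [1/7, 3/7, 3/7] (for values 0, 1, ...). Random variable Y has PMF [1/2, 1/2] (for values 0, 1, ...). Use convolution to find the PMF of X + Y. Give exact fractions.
P(X+Y=k) = Σ_i P(X=i)·P(Y=k-i) — a convolution of [1/7, 3/7, 3/7] and [1/2, 1/2]. P(X+Y=0) = (1/7)×(1/2) = 1/14; P(X+Y=1) = (1/7)×(1/2) + (3/7)×(1/2) = 1/14 + 3/14 = 2/7; P(X+Y=2) = (3/7)×(1/2) + (3/7)×(1/2) = 3/14 + 3/14 = 3/7; P(X+Y=3) = (3/7)×(1/2) = 3/14. PMF: [1/14, 2/7, 3/7, 3/14] (sums to 1 ✓)

[1/14, 2/7, 3/7, 3/14]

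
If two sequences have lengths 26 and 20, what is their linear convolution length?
Linear/full convolution length: m + n - 1 = 26 + 20 - 1 = 45

45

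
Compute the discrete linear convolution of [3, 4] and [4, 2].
y[0] = 3×4 = 12; y[1] = 3×2 + 4×4 = 22; y[2] = 4×2 = 8

[12, 22, 8]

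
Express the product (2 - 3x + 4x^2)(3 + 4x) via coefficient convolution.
Ascending coefficients: a = [2, -3, 4], b = [3, 4]. c[0] = 2×3 = 6; c[1] = 2×4 + -3×3 = -1; c[2] = -3×4 + 4×3 = 0; c[3] = 4×4 = 16. Result coefficients: [6, -1, 0, 16] → 6 - x + 16x^3

6 - x + 16x^3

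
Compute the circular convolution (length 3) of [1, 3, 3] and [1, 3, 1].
Use y[k] = Σ_j f[j]·g[(k-j) mod 3]. y[0] = 1×1 + 3×1 + 3×3 = 13; y[1] = 1×3 + 3×1 + 3×1 = 9; y[2] = 1×1 + 3×3 + 3×1 = 13. Result: [13, 9, 13]

[13, 9, 13]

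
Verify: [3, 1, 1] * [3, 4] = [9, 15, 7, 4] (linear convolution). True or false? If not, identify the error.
Recompute linear convolution of [3, 1, 1] and [3, 4]: y[0] = 3×3 = 9; y[1] = 3×4 + 1×3 = 15; y[2] = 1×4 + 1×3 = 7; y[3] = 1×4 = 4 → [9, 15, 7, 4]. Given [9, 15, 7, 4] matches, so answer: Yes

Yes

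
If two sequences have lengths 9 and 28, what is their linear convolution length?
Linear/full convolution length: m + n - 1 = 9 + 28 - 1 = 36

36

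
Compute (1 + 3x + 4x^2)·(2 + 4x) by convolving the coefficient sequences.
Ascending coefficients: a = [1, 3, 4], b = [2, 4]. c[0] = 1×2 = 2; c[1] = 1×4 + 3×2 = 10; c[2] = 3×4 + 4×2 = 20; c[3] = 4×4 = 16. Result coefficients: [2, 10, 20, 16] → 2 + 10x + 20x^2 + 16x^3

2 + 10x + 20x^2 + 16x^3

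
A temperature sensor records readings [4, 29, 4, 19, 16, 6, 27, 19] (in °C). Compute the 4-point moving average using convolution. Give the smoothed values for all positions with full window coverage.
4-point moving average kernel = [1, 1, 1, 1]. Apply in 'valid' mode (full window coverage): avg[0] = (4 + 29 + 4 + 19) / 4 = 14.0; avg[1] = (29 + 4 + 19 + 16) / 4 = 17.0; avg[2] = (4 + 19 + 16 + 6) / 4 = 11.25; avg[3] = (19 + 16 + 6 + 27) / 4 = 17.0; avg[4] = (16 + 6 + 27 + 19) / 4 = 17.0. Smoothed values: [14.0, 17.0, 11.25, 17.0, 17.0]

[14.0, 17.0, 11.25, 17.0, 17.0]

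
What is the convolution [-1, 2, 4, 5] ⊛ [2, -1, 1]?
y[0] = -1×2 = -2; y[1] = -1×-1 + 2×2 = 5; y[2] = -1×1 + 2×-1 + 4×2 = 5; y[3] = 2×1 + 4×-1 + 5×2 = 8; y[4] = 4×1 + 5×-1 = -1; y[5] = 5×1 = 5

[-2, 5, 5, 8, -1, 5]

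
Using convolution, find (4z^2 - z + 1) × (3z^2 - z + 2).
Ascending coefficients: a = [1, -1, 4], b = [2, -1, 3]. c[0] = 1×2 = 2; c[1] = 1×-1 + -1×2 = -3; c[2] = 1×3 + -1×-1 + 4×2 = 12; c[3] = -1×3 + 4×-1 = -7; c[4] = 4×3 = 12. Result coefficients: [2, -3, 12, -7, 12] → 12z^4 - 7z^3 + 12z^2 - 3z + 2

12z^4 - 7z^3 + 12z^2 - 3z + 2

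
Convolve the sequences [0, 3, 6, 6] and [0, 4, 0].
y[0] = 0×0 = 0; y[1] = 0×4 + 3×0 = 0; y[2] = 0×0 + 3×4 + 6×0 = 12; y[3] = 3×0 + 6×4 + 6×0 = 24; y[4] = 6×0 + 6×4 = 24; y[5] = 6×0 = 0

[0, 0, 12, 24, 24, 0]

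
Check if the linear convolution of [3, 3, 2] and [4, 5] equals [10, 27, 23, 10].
Recompute linear convolution of [3, 3, 2] and [4, 5]: y[0] = 3×4 = 12; y[1] = 3×5 + 3×4 = 27; y[2] = 3×5 + 2×4 = 23; y[3] = 2×5 = 10 → [12, 27, 23, 10]. Compare to given [10, 27, 23, 10]: they differ at index 0: given 10, correct 12, so answer: No

No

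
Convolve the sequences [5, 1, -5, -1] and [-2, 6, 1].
y[0] = 5×-2 = -10; y[1] = 5×6 + 1×-2 = 28; y[2] = 5×1 + 1×6 + -5×-2 = 21; y[3] = 1×1 + -5×6 + -1×-2 = -27; y[4] = -5×1 + -1×6 = -11; y[5] = -1×1 = -1

[-10, 28, 21, -27, -11, -1]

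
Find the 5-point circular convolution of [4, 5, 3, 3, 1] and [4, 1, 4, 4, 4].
Use y[k] = Σ_j f[j]·g[(k-j) mod 5]. y[0] = 4×4 + 5×4 + 3×4 + 3×4 + 1×1 = 61; y[1] = 4×1 + 5×4 + 3×4 + 3×4 + 1×4 = 52; y[2] = 4×4 + 5×1 + 3×4 + 3×4 + 1×4 = 49; y[3] = 4×4 + 5×4 + 3×1 + 3×4 + 1×4 = 55; y[4] = 4×4 + 5×4 + 3×4 + 3×1 + 1×4 = 55. Result: [61, 52, 49, 55, 55]

[61, 52, 49, 55, 55]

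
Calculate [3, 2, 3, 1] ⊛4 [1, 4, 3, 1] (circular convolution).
Use y[k] = Σ_j a[j]·b[(k-j) mod 4]. y[0] = 3×1 + 2×1 + 3×3 + 1×4 = 18; y[1] = 3×4 + 2×1 + 3×1 + 1×3 = 20; y[2] = 3×3 + 2×4 + 3×1 + 1×1 = 21; y[3] = 3×1 + 2×3 + 3×4 + 1×1 = 22. Result: [18, 20, 21, 22]

[18, 20, 21, 22]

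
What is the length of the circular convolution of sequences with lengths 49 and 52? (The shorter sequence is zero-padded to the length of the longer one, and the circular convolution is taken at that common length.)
Circular convolution (zero-padding the shorter input) has length max(m, n) = max(49, 52) = 52

52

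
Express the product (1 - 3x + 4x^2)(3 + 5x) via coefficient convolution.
Ascending coefficients: a = [1, -3, 4], b = [3, 5]. c[0] = 1×3 = 3; c[1] = 1×5 + -3×3 = -4; c[2] = -3×5 + 4×3 = -3; c[3] = 4×5 = 20. Result coefficients: [3, -4, -3, 20] → 3 - 4x - 3x^2 + 20x^3

3 - 4x - 3x^2 + 20x^3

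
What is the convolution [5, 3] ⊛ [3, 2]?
y[0] = 5×3 = 15; y[1] = 5×2 + 3×3 = 19; y[2] = 3×2 = 6

[15, 19, 6]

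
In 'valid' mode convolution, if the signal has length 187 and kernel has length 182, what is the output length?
'Valid' mode counts only positions where the kernel fully overlaps the signal: m - n + 1 = 187 - 182 + 1 = 6

6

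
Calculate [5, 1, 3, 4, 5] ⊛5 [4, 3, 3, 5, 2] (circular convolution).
Use y[k] = Σ_j a[j]·b[(k-j) mod 5]. y[0] = 5×4 + 1×2 + 3×5 + 4×3 + 5×3 = 64; y[1] = 5×3 + 1×4 + 3×2 + 4×5 + 5×3 = 60; y[2] = 5×3 + 1×3 + 3×4 + 4×2 + 5×5 = 63; y[3] = 5×5 + 1×3 + 3×3 + 4×4 + 5×2 = 63; y[4] = 5×2 + 1×5 + 3×3 + 4×3 + 5×4 = 56. Result: [64, 60, 63, 63, 56]

[64, 60, 63, 63, 56]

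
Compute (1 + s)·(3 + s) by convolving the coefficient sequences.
Ascending coefficients: a = [1, 1], b = [3, 1]. c[0] = 1×3 = 3; c[1] = 1×1 + 1×3 = 4; c[2] = 1×1 = 1. Result coefficients: [3, 4, 1] → 3 + 4s + s^2

3 + 4s + s^2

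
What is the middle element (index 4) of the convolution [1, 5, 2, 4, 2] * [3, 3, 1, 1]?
Use y[k] = Σ_i a[i]·b[k-i] at k=4. y[4] = 5×1 + 2×1 + 4×3 + 2×3 = 25

25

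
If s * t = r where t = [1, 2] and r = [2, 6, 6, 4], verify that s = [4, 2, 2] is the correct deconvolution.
Forward-compute [4, 2, 2] * [1, 2]: r[0] = 4×1 = 4; r[1] = 4×2 + 2×1 = 10; r[2] = 2×2 + 2×1 = 6; r[3] = 2×2 = 4 → [4, 10, 6, 4]. Does not match given r = [2, 6, 6, 4].

Not verified. [4, 2, 2] * [1, 2] = [4, 10, 6, 4], which differs from [2, 6, 6, 4] at index 0.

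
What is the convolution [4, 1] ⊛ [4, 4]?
y[0] = 4×4 = 16; y[1] = 4×4 + 1×4 = 20; y[2] = 1×4 = 4

[16, 20, 4]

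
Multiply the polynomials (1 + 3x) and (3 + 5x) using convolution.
Ascending coefficients: a = [1, 3], b = [3, 5]. c[0] = 1×3 = 3; c[1] = 1×5 + 3×3 = 14; c[2] = 3×5 = 15. Result coefficients: [3, 14, 15] → 3 + 14x + 15x^2

3 + 14x + 15x^2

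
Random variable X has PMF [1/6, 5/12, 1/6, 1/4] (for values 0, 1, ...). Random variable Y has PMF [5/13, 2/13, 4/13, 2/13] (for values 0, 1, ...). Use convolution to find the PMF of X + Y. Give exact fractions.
P(X+Y=k) = Σ_i P(X=i)·P(Y=k-i) — a convolution of [1/6, 5/12, 1/6, 1/4] and [5/13, 2/13, 4/13, 2/13]. P(X+Y=0) = (1/6)×(5/13) = 5/78; P(X+Y=1) = (1/6)×(2/13) + (5/12)×(5/13) = 1/39 + 25/156 = 29/156; P(X+Y=2) = (1/6)×(4/13) + (5/12)×(2/13) + (1/6)×(5/13) = 2/39 + 5/78 + 5/78 = 7/39; P(X+Y=3) = (1/6)×(2/13) + (5/12)×(4/13) + (1/6)×(2/13) + (1/4)×(5/13) = 1/39 + 5/39 + 1/39 + 5/52 = 43/156; P(X+Y=4) = (5/12)×(2/13) + (1/6)×(4/13) + (1/4)×(2/13) = 5/78 + 2/39 + 1/26 = 2/13; P(X+Y=5) = (1/6)×(2/13) + (1/4)×(4/13) = 1/39 + 1/13 = 4/39; P(X+Y=6) = (1/4)×(2/13) = 1/26. PMF: [5/78, 29/156, 7/39, 43/156, 2/13, 4/39, 1/26] (sums to 1 ✓)

[5/78, 29/156, 7/39, 43/156, 2/13, 4/39, 1/26]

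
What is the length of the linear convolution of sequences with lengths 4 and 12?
Linear/full convolution length: m + n - 1 = 4 + 12 - 1 = 15

15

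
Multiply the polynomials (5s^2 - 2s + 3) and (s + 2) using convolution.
Ascending coefficients: a = [3, -2, 5], b = [2, 1]. c[0] = 3×2 = 6; c[1] = 3×1 + -2×2 = -1; c[2] = -2×1 + 5×2 = 8; c[3] = 5×1 = 5. Result coefficients: [6, -1, 8, 5] → 5s^3 + 8s^2 - s + 6

5s^3 + 8s^2 - s + 6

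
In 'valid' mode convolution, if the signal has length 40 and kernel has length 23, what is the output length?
'Valid' mode counts only positions where the kernel fully overlaps the signal: m - n + 1 = 40 - 23 + 1 = 18

18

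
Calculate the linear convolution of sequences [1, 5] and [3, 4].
y[0] = 1×3 = 3; y[1] = 1×4 + 5×3 = 19; y[2] = 5×4 = 20

[3, 19, 20]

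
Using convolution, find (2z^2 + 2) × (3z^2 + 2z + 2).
Ascending coefficients: a = [2, 0, 2], b = [2, 2, 3]. c[0] = 2×2 = 4; c[1] = 2×2 + 0×2 = 4; c[2] = 2×3 + 0×2 + 2×2 = 10; c[3] = 0×3 + 2×2 = 4; c[4] = 2×3 = 6. Result coefficients: [4, 4, 10, 4, 6] → 6z^4 + 4z^3 + 10z^2 + 4z + 4

6z^4 + 4z^3 + 10z^2 + 4z + 4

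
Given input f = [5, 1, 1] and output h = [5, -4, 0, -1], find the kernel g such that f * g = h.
Output length 4 = len(f) + len(g) - 1 ⇒ len(g) = 2. Solve g forward using g[k] = (h[k] - Σ_{i≥1} f[i]·g[k-i]) / f[0]: g[0] = h[0] / f[0] = 5 / 5 = 1; g[1] = (h[1] - 1×1) / f[0] = (-4 - 1×1) / 5 = -1. So g = [1, -1]. Forward-check [5, 1, 1] * [1, -1]: h[0] = 5×1 = 5; h[1] = 5×-1 + 1×1 = -4; h[2] = 1×-1 + 1×1 = 0; h[3] = 1×-1 = -1 → [5, -4, 0, -1] ✓

[1, -1]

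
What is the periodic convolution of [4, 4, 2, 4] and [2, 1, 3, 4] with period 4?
Use y[k] = Σ_j a[j]·b[(k-j) mod 4]. y[0] = 4×2 + 4×4 + 2×3 + 4×1 = 34; y[1] = 4×1 + 4×2 + 2×4 + 4×3 = 32; y[2] = 4×3 + 4×1 + 2×2 + 4×4 = 36; y[3] = 4×4 + 4×3 + 2×1 + 4×2 = 38. Result: [34, 32, 36, 38]

[34, 32, 36, 38]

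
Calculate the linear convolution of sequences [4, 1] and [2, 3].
y[0] = 4×2 = 8; y[1] = 4×3 + 1×2 = 14; y[2] = 1×3 = 3

[8, 14, 3]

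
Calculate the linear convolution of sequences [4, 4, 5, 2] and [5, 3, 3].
y[0] = 4×5 = 20; y[1] = 4×3 + 4×5 = 32; y[2] = 4×3 + 4×3 + 5×5 = 49; y[3] = 4×3 + 5×3 + 2×5 = 37; y[4] = 5×3 + 2×3 = 21; y[5] = 2×3 = 6

[20, 32, 49, 37, 21, 6]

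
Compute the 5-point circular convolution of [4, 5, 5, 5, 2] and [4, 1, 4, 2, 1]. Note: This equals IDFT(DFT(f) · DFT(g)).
Either evaluate y[k] = Σ_j f[j]·g[(k-j) mod 5] directly, or use IDFT(DFT(f) · DFT(g)). y[0] = 4×4 + 5×1 + 5×2 + 5×4 + 2×1 = 53; y[1] = 4×1 + 5×4 + 5×1 + 5×2 + 2×4 = 47; y[2] = 4×4 + 5×1 + 5×4 + 5×1 + 2×2 = 50; y[3] = 4×2 + 5×4 + 5×1 + 5×4 + 2×1 = 55; y[4] = 4×1 + 5×2 + 5×4 + 5×1 + 2×4 = 47. Result: [53, 47, 50, 55, 47]

[53, 47, 50, 55, 47]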